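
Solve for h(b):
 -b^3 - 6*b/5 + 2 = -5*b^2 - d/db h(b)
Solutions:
 h(b) = C1 + b^4/4 - 5*b^3/3 + 3*b^2/5 - 2*b


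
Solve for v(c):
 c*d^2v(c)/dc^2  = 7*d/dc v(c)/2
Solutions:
 v(c) = C1 + C2*c^(9/2)


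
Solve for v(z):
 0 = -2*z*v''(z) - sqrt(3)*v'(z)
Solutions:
 v(z) = C1 + C2*z^(1 - sqrt(3)/2)


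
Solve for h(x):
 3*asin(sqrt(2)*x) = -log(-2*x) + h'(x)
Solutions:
 h(x) = C1 + x*log(-x) + 3*x*asin(sqrt(2)*x) - x + x*log(2) + 3*sqrt(2)*sqrt(1 - 2*x^2)/2


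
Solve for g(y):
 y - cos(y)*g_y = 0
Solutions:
 g(y) = C1 + Integral(y/cos(y), y)


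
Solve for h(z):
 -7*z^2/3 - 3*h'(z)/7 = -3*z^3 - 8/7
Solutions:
 h(z) = C1 + 7*z^4/4 - 49*z^3/27 + 8*z/3


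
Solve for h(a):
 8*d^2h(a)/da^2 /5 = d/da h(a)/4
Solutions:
 h(a) = C1 + C2*exp(5*a/32)


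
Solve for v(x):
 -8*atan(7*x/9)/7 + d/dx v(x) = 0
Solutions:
 v(x) = C1 + 8*x*atan(7*x/9)/7 - 36*log(49*x^2 + 81)/49


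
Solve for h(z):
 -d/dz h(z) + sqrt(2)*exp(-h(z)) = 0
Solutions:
 h(z) = log(C1 + sqrt(2)*z)


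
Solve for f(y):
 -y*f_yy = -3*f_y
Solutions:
 f(y) = C1 + C2*y^4


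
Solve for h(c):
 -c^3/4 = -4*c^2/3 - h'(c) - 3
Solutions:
 h(c) = C1 + c^4/16 - 4*c^3/9 - 3*c


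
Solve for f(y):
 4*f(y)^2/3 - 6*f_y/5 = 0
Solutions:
 f(y) = -9/(C1 + 10*y)


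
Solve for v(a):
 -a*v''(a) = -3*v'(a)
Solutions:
 v(a) = C1 + C2*a^4


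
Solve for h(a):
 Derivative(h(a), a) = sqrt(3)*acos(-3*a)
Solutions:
 h(a) = C1 + sqrt(3)*(a*acos(-3*a) + sqrt(1 - 9*a^2)/3)


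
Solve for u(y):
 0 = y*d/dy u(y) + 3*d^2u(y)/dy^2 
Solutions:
 u(y) = C1 + C2*erf(sqrt(6)*y/6)


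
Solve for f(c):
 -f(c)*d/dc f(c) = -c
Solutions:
 f(c) = -sqrt(C1 + c^2)
 f(c) = sqrt(C1 + c^2)


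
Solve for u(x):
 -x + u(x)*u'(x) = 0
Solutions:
 u(x) = -sqrt(C1 + x^2)
 u(x) = sqrt(C1 + x^2)


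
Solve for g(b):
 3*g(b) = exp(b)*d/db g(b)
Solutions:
 g(b) = C1*exp(-3*exp(-b))


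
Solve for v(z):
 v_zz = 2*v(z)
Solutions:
 v(z) = C1*exp(-sqrt(2)*z) + C2*exp(sqrt(2)*z)


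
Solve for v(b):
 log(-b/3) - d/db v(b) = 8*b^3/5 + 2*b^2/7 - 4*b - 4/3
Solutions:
 v(b) = C1 - 2*b^4/5 - 2*b^3/21 + 2*b^2 + b*log(-b) + b*(1/3 - log(3))


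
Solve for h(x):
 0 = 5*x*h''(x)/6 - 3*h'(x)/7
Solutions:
 h(x) = C1 + C2*x^(53/35)


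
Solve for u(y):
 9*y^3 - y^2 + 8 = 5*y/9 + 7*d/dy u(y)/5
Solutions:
 u(y) = C1 + 45*y^4/28 - 5*y^3/21 - 25*y^2/126 + 40*y/7


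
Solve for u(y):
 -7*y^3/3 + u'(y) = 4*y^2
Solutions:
 u(y) = C1 + 7*y^4/12 + 4*y^3/3


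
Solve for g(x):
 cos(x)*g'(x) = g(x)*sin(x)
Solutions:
 g(x) = C1/cos(x)


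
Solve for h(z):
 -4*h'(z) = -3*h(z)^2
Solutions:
 h(z) = -4/(C1 + 3*z)


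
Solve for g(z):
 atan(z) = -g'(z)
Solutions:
 g(z) = C1 - z*atan(z) + log(z^2 + 1)/2


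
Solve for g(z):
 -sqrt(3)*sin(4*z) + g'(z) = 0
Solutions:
 g(z) = C1 - sqrt(3)*cos(4*z)/4


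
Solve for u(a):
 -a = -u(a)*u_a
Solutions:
 u(a) = -sqrt(C1 + a^2)
 u(a) = sqrt(C1 + a^2)


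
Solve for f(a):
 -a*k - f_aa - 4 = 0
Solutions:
 f(a) = C1 + C2*a - a^3*k/6 - 2*a^2


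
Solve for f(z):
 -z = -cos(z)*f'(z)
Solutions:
 f(z) = C1 + Integral(z/cos(z), z)


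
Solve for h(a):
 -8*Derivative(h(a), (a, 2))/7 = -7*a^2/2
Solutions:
 h(a) = C1 + C2*a + 49*a^4/192


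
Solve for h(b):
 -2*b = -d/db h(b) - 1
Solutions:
 h(b) = C1 + b^2 - b


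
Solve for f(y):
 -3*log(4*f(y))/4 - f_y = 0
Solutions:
 4*Integral(1/(log(_y) + 2*log(2)), (_y, f(y)))/3 = C1 - y


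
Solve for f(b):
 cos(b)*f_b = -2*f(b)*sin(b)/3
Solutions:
 f(b) = C1*cos(b)^(2/3)


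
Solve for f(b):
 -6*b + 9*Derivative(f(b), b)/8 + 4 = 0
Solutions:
 f(b) = C1 + 8*b^2/3 - 32*b/9


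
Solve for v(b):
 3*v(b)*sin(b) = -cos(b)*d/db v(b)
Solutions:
 v(b) = C1*cos(b)^3


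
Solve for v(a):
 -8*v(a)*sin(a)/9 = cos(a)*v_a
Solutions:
 v(a) = C1*cos(a)^(8/9)


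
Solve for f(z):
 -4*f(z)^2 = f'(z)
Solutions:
 f(z) = 1/(C1 + 4*z)


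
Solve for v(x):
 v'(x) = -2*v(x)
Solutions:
 v(x) = C1*exp(-2*x)


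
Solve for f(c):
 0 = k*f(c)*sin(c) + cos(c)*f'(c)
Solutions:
 f(c) = C1*exp(k*log(cos(c)))


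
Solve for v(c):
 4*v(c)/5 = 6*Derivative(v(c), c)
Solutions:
 v(c) = C1*exp(2*c/15)


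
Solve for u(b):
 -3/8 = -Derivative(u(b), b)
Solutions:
 u(b) = C1 + 3*b/8


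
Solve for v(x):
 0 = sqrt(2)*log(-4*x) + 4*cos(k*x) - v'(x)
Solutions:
 v(x) = C1 + sqrt(2)*x*(log(-x) - 1) + 2*sqrt(2)*x*log(2) + 4*Piecewise((sin(k*x)/k, Ne(k, 0)), (x, True))


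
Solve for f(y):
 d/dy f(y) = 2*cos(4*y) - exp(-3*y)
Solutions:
 f(y) = C1 + sin(4*y)/2 + exp(-3*y)/3


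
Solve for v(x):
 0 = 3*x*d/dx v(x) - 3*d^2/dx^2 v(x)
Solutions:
 v(x) = C1 + C2*erfi(sqrt(2)*x/2)


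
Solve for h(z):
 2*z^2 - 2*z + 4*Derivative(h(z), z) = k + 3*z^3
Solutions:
 h(z) = C1 + k*z/4 + 3*z^4/16 - z^3/6 + z^2/4


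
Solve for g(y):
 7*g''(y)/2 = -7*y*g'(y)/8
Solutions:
 g(y) = C1 + C2*erf(sqrt(2)*y/4)


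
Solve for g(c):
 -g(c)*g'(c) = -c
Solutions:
 g(c) = -sqrt(C1 + c^2)
 g(c) = sqrt(C1 + c^2)


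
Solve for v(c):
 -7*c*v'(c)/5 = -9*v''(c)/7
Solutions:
 v(c) = C1 + C2*erfi(7*sqrt(10)*c/30)


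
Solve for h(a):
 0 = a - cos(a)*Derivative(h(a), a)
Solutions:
 h(a) = C1 + Integral(a/cos(a), a)


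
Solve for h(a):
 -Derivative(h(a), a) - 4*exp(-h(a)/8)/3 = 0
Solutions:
 h(a) = 8*log(C1 - a/6)


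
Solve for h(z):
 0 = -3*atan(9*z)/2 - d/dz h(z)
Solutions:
 h(z) = C1 - 3*z*atan(9*z)/2 + log(81*z^2 + 1)/12


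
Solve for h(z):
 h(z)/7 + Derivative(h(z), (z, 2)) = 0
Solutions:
 h(z) = C1*sin(sqrt(7)*z/7) + C2*cos(sqrt(7)*z/7)


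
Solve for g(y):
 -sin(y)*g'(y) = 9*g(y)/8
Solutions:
 g(y) = C1*(cos(y) + 1)^(9/16)/(cos(y) - 1)^(9/16)


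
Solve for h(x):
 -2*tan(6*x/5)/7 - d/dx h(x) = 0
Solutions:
 h(x) = C1 + 5*log(cos(6*x/5))/21


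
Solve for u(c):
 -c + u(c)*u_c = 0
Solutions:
 u(c) = -sqrt(C1 + c^2)
 u(c) = sqrt(C1 + c^2)


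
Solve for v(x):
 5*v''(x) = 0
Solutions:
 v(x) = C1 + C2*x


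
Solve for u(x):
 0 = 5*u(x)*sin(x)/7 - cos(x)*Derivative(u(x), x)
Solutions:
 u(x) = C1/cos(x)^(5/7)


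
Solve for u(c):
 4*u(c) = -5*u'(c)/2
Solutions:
 u(c) = C1*exp(-8*c/5)


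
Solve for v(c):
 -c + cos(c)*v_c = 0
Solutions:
 v(c) = C1 + Integral(c/cos(c), c)


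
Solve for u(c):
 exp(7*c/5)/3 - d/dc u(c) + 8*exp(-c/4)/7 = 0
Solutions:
 u(c) = C1 + 5*exp(7*c/5)/21 - 32*exp(-c/4)/7


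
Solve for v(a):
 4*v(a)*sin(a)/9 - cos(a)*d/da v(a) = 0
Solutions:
 v(a) = C1/cos(a)^(4/9)


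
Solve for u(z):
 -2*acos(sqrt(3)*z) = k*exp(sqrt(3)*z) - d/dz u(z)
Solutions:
 u(z) = C1 + sqrt(3)*k*exp(sqrt(3)*z)/3 + 2*z*acos(sqrt(3)*z) - 2*sqrt(3)*sqrt(1 - 3*z^2)/3


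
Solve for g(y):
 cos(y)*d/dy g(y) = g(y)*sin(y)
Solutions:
 g(y) = C1/cos(y)


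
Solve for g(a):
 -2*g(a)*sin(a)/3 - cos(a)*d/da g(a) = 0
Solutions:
 g(a) = C1*cos(a)^(2/3)


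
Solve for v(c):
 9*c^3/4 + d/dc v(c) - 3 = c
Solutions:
 v(c) = C1 - 9*c^4/16 + c^2/2 + 3*c


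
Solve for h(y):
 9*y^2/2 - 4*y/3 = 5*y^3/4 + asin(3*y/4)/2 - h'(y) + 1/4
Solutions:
 h(y) = C1 + 5*y^4/16 - 3*y^3/2 + 2*y^2/3 + y*asin(3*y/4)/2 + y/4 + sqrt(16 - 9*y^2)/6


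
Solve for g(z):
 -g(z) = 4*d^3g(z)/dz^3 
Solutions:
 g(z) = C3*exp(-2^(1/3)*z/2) + (C1*sin(2^(1/3)*sqrt(3)*z/4) + C2*cos(2^(1/3)*sqrt(3)*z/4))*exp(2^(1/3)*z/4)


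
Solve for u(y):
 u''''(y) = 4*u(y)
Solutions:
 u(y) = C1*exp(-sqrt(2)*y) + C2*exp(sqrt(2)*y) + C3*sin(sqrt(2)*y) + C4*cos(sqrt(2)*y)


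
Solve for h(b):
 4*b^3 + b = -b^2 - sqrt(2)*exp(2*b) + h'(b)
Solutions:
 h(b) = C1 + b^4 + b^3/3 + b^2/2 + sqrt(2)*exp(2*b)/2


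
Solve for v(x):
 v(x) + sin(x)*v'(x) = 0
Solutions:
 v(x) = C1*sqrt(cos(x) + 1)/sqrt(cos(x) - 1)


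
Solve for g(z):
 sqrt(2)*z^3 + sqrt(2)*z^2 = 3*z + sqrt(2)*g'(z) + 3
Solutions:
 g(z) = C1 + z^4/4 + z^3/3 - 3*sqrt(2)*z^2/4 - 3*sqrt(2)*z/2


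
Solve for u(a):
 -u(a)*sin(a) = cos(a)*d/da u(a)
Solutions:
 u(a) = C1*cos(a)


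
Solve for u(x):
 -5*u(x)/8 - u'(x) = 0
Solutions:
 u(x) = C1*exp(-5*x/8)


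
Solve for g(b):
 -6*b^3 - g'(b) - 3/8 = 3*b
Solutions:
 g(b) = C1 - 3*b^4/2 - 3*b^2/2 - 3*b/8


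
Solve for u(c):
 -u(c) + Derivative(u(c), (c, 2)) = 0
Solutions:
 u(c) = C1*exp(-c) + C2*exp(c)


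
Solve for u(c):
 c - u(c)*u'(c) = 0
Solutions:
 u(c) = -sqrt(C1 + c^2)
 u(c) = sqrt(C1 + c^2)


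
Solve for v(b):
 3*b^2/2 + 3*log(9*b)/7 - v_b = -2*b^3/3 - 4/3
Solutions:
 v(b) = C1 + b^4/6 + b^3/2 + 3*b*log(b)/7 + 19*b/21 + 6*b*log(3)/7


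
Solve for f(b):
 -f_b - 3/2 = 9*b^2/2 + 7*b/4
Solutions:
 f(b) = C1 - 3*b^3/2 - 7*b^2/8 - 3*b/2


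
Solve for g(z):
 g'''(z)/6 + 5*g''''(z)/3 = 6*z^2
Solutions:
 g(z) = C1 + C2*z + C3*z^2 + C4*exp(-z/10) + 3*z^5/5 - 30*z^4 + 1200*z^3


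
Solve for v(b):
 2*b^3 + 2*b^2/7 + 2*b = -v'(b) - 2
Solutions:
 v(b) = C1 - b^4/2 - 2*b^3/21 - b^2 - 2*b


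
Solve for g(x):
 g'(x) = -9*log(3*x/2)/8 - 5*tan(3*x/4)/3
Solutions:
 g(x) = C1 - 9*x*log(x)/8 - 9*x*log(3)/8 + 9*x*log(2)/8 + 9*x/8 + 20*log(cos(3*x/4))/9


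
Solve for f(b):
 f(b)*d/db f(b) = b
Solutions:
 f(b) = -sqrt(C1 + b^2)
 f(b) = sqrt(C1 + b^2)


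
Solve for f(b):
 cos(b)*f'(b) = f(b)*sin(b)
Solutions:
 f(b) = C1/cos(b)


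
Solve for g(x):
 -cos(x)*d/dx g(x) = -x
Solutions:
 g(x) = C1 + Integral(x/cos(x), x)


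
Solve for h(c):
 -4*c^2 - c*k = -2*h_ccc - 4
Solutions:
 h(c) = C1 + C2*c + C3*c^2 + c^5/30 + c^4*k/48 - c^3/3


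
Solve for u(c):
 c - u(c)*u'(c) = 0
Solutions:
 u(c) = -sqrt(C1 + c^2)
 u(c) = sqrt(C1 + c^2)


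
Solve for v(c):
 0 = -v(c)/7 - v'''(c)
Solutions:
 v(c) = C3*exp(-7^(2/3)*c/7) + (C1*sin(sqrt(3)*7^(2/3)*c/14) + C2*cos(sqrt(3)*7^(2/3)*c/14))*exp(7^(2/3)*c/14)


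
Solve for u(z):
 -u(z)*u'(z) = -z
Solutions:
 u(z) = -sqrt(C1 + z^2)
 u(z) = sqrt(C1 + z^2)


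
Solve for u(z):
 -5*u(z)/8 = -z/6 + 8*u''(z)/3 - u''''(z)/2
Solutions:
 u(z) = C1*exp(-sqrt(6)*z*sqrt(16 + sqrt(301))/6) + C2*exp(sqrt(6)*z*sqrt(16 + sqrt(301))/6) + C3*sin(sqrt(6)*z*sqrt(-16 + sqrt(301))/6) + C4*cos(sqrt(6)*z*sqrt(-16 + sqrt(301))/6) + 4*z/15


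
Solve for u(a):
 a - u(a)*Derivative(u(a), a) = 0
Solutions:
 u(a) = -sqrt(C1 + a^2)
 u(a) = sqrt(C1 + a^2)


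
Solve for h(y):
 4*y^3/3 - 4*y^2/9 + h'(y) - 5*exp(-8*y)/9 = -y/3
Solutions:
 h(y) = C1 - y^4/3 + 4*y^3/27 - y^2/6 - 5*exp(-8*y)/72


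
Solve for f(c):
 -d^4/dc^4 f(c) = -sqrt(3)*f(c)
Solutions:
 f(c) = C1*exp(-3^(1/8)*c) + C2*exp(3^(1/8)*c) + C3*sin(3^(1/8)*c) + C4*cos(3^(1/8)*c)


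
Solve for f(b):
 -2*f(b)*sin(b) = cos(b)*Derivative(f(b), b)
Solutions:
 f(b) = C1*cos(b)^2


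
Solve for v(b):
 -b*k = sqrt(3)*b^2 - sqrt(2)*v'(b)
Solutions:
 v(b) = C1 + sqrt(6)*b^3/6 + sqrt(2)*b^2*k/4


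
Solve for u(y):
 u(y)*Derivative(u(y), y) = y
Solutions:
 u(y) = -sqrt(C1 + y^2)
 u(y) = sqrt(C1 + y^2)


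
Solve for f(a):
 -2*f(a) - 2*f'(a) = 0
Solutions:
 f(a) = C1*exp(-a)


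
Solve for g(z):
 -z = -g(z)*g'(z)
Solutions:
 g(z) = -sqrt(C1 + z^2)
 g(z) = sqrt(C1 + z^2)


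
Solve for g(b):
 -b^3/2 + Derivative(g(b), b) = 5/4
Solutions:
 g(b) = C1 + b^4/8 + 5*b/4


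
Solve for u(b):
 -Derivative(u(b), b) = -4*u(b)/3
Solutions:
 u(b) = C1*exp(4*b/3)


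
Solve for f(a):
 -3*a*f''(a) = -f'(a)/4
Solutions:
 f(a) = C1 + C2*a^(13/12)


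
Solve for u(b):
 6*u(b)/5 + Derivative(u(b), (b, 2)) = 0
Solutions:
 u(b) = C1*sin(sqrt(30)*b/5) + C2*cos(sqrt(30)*b/5)


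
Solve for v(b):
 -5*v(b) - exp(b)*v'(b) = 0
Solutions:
 v(b) = C1*exp(5*exp(-b))


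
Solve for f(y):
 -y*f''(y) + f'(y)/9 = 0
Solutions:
 f(y) = C1 + C2*y^(10/9)


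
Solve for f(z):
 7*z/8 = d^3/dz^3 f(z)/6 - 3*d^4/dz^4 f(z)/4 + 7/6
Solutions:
 f(z) = C1 + C2*z + C3*z^2 + C4*exp(2*z/9) + 7*z^4/32 + 133*z^3/48


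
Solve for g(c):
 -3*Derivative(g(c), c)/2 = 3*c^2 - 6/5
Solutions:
 g(c) = C1 - 2*c^3/3 + 4*c/5


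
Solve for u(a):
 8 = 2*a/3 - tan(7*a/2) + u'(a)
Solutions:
 u(a) = C1 - a^2/3 + 8*a - 2*log(cos(7*a/2))/7


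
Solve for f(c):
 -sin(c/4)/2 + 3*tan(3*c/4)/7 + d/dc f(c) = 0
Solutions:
 f(c) = C1 + 4*log(cos(3*c/4))/7 - 2*cos(c/4)


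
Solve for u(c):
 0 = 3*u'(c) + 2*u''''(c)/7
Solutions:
 u(c) = C1 + C4*exp(-2^(2/3)*21^(1/3)*c/2) + (C2*sin(2^(2/3)*3^(5/6)*7^(1/3)*c/4) + C3*cos(2^(2/3)*3^(5/6)*7^(1/3)*c/4))*exp(2^(2/3)*21^(1/3)*c/4)


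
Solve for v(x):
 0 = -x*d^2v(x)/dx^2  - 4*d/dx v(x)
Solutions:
 v(x) = C1 + C2/x^3


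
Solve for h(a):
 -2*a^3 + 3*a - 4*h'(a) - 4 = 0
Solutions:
 h(a) = C1 - a^4/8 + 3*a^2/8 - a


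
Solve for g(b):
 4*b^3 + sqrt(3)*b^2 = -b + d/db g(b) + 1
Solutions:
 g(b) = C1 + b^4 + sqrt(3)*b^3/3 + b^2/2 - b


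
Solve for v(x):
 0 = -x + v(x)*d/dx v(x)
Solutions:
 v(x) = -sqrt(C1 + x^2)
 v(x) = sqrt(C1 + x^2)


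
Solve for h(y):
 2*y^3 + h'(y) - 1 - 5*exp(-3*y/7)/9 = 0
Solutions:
 h(y) = C1 - y^4/2 + y - 35*exp(-3*y/7)/27


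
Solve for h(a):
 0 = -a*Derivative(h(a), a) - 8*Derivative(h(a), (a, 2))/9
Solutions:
 h(a) = C1 + C2*erf(3*a/4)


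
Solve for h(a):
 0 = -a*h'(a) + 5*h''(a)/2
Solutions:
 h(a) = C1 + C2*erfi(sqrt(5)*a/5)


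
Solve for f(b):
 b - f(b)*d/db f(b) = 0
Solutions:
 f(b) = -sqrt(C1 + b^2)
 f(b) = sqrt(C1 + b^2)


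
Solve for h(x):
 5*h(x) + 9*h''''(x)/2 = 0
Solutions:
 h(x) = (C1*sin(2^(3/4)*sqrt(3)*5^(1/4)*x/6) + C2*cos(2^(3/4)*sqrt(3)*5^(1/4)*x/6))*exp(-2^(3/4)*sqrt(3)*5^(1/4)*x/6) + (C3*sin(2^(3/4)*sqrt(3)*5^(1/4)*x/6) + C4*cos(2^(3/4)*sqrt(3)*5^(1/4)*x/6))*exp(2^(3/4)*sqrt(3)*5^(1/4)*x/6)


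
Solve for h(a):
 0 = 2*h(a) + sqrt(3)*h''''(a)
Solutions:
 h(a) = (C1*sin(2^(3/4)*3^(7/8)*a/6) + C2*cos(2^(3/4)*3^(7/8)*a/6))*exp(-2^(3/4)*3^(7/8)*a/6) + (C3*sin(2^(3/4)*3^(7/8)*a/6) + C4*cos(2^(3/4)*3^(7/8)*a/6))*exp(2^(3/4)*3^(7/8)*a/6)


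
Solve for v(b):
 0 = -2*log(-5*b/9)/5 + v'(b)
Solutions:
 v(b) = C1 + 2*b*log(-b)/5 + 2*b*(-2*log(3) - 1 + log(5))/5


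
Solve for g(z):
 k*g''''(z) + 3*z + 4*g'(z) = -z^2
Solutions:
 g(z) = C1 + C2*exp(2^(2/3)*z*(-1/k)^(1/3)) + C3*exp(2^(2/3)*z*(-1/k)^(1/3)*(-1 + sqrt(3)*I)/2) + C4*exp(-2^(2/3)*z*(-1/k)^(1/3)*(1 + sqrt(3)*I)/2) - z^3/12 - 3*z^2/8


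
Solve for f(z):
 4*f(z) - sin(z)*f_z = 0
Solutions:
 f(z) = C1*(cos(z)^2 - 2*cos(z) + 1)/(cos(z)^2 + 2*cos(z) + 1)


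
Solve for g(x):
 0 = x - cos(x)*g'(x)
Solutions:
 g(x) = C1 + Integral(x/cos(x), x)


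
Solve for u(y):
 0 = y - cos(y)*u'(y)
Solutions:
 u(y) = C1 + Integral(y/cos(y), y)


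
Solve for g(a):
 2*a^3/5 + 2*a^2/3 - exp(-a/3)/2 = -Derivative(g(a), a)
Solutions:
 g(a) = C1 - a^4/10 - 2*a^3/9 - 3*exp(-a/3)/2


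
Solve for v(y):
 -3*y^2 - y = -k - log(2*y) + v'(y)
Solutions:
 v(y) = C1 + k*y - y^3 - y^2/2 + y*log(y) - y + y*log(2)


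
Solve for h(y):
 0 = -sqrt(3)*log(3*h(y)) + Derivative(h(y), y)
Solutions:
 -sqrt(3)*Integral(1/(log(_y) + log(3)), (_y, h(y)))/3 = C1 - y


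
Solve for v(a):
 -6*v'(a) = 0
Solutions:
 v(a) = C1


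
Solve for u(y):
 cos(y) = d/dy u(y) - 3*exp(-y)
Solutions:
 u(y) = C1 + sin(y) - 3*exp(-y)


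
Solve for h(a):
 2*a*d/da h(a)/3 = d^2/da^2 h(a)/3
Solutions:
 h(a) = C1 + C2*erfi(a)


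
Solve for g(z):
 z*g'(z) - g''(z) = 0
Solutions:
 g(z) = C1 + C2*erfi(sqrt(2)*z/2)


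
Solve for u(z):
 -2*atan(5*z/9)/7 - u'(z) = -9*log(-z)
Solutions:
 u(z) = C1 + 9*z*log(-z) - 2*z*atan(5*z/9)/7 - 9*z + 9*log(25*z^2 + 81)/35


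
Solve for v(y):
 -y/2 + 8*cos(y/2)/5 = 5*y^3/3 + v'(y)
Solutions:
 v(y) = C1 - 5*y^4/12 - y^2/4 + 16*sin(y/2)/5


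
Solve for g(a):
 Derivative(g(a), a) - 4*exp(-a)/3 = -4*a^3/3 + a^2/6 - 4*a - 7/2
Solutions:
 g(a) = C1 - a^4/3 + a^3/18 - 2*a^2 - 7*a/2 - 4*exp(-a)/3


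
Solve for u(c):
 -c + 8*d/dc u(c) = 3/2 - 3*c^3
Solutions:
 u(c) = C1 - 3*c^4/32 + c^2/16 + 3*c/16


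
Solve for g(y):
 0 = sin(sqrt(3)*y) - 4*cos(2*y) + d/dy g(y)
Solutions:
 g(y) = C1 + 2*sin(2*y) + sqrt(3)*cos(sqrt(3)*y)/3


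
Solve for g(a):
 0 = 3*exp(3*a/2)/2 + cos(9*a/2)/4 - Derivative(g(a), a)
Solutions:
 g(a) = C1 + exp(3*a/2) + sin(9*a/2)/18


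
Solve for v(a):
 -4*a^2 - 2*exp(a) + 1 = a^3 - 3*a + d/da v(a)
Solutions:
 v(a) = C1 - a^4/4 - 4*a^3/3 + 3*a^2/2 + a - 2*exp(a)


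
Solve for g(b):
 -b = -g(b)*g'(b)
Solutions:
 g(b) = -sqrt(C1 + b^2)
 g(b) = sqrt(C1 + b^2)


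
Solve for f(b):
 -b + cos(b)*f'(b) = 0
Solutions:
 f(b) = C1 + Integral(b/cos(b), b)


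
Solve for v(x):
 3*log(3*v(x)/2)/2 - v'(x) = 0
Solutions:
 2*Integral(1/(-log(_y) - log(3) + log(2)), (_y, v(x)))/3 = C1 - x


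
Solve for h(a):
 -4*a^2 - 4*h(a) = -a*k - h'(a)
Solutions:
 h(a) = C1*exp(4*a) - a^2 + a*k/4 - a/2 + k/16 - 1/8


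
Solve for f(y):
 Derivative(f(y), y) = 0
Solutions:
 f(y) = C1


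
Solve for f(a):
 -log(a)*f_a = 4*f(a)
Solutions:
 f(a) = C1*exp(-4*li(a))


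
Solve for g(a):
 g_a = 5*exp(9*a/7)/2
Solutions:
 g(a) = C1 + 35*exp(9*a/7)/18


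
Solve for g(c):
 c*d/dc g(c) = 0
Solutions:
 g(c) = C1


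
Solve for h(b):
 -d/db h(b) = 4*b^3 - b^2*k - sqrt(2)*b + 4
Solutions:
 h(b) = C1 - b^4 + b^3*k/3 + sqrt(2)*b^2/2 - 4*b


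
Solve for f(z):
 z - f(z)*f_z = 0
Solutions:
 f(z) = -sqrt(C1 + z^2)
 f(z) = sqrt(C1 + z^2)


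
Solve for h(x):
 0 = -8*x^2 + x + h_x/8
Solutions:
 h(x) = C1 + 64*x^3/3 - 4*x^2


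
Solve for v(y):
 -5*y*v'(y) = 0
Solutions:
 v(y) = C1


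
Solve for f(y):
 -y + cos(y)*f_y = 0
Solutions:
 f(y) = C1 + Integral(y/cos(y), y)


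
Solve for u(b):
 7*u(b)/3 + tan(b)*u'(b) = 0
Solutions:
 u(b) = C1/sin(b)^(7/3)


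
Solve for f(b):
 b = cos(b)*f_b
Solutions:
 f(b) = C1 + Integral(b/cos(b), b)


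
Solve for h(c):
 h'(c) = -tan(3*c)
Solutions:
 h(c) = C1 + log(cos(3*c))/3


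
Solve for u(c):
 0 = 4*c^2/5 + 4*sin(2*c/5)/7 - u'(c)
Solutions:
 u(c) = C1 + 4*c^3/15 - 10*cos(2*c/5)/7


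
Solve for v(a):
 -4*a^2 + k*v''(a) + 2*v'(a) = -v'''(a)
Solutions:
 v(a) = C1 + C2*exp(a*(-k + sqrt(k^2 - 8))/2) + C3*exp(-a*(k + sqrt(k^2 - 8))/2) + 2*a^3/3 - a^2*k + a*k^2 - 2*a


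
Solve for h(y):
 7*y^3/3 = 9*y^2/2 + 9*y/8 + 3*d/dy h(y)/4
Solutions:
 h(y) = C1 + 7*y^4/9 - 2*y^3 - 3*y^2/4


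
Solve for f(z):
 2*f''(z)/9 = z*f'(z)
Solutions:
 f(z) = C1 + C2*erfi(3*z/2)


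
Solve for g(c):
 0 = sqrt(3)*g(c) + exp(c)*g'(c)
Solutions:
 g(c) = C1*exp(sqrt(3)*exp(-c))


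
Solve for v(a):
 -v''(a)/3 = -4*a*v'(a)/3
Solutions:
 v(a) = C1 + C2*erfi(sqrt(2)*a)


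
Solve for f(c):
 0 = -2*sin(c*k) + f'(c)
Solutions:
 f(c) = C1 - 2*cos(c*k)/k


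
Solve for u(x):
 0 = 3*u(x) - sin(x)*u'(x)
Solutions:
 u(x) = C1*(cos(x) - 1)^(3/2)/(cos(x) + 1)^(3/2)


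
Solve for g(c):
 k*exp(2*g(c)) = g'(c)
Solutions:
 g(c) = log(-sqrt(-1/(C1 + c*k))) - log(2)/2
 g(c) = log(-1/(C1 + c*k))/2 - log(2)/2


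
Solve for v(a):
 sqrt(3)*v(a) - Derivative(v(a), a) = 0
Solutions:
 v(a) = C1*exp(sqrt(3)*a)


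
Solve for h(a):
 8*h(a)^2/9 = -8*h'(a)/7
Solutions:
 h(a) = 9/(C1 + 7*a)


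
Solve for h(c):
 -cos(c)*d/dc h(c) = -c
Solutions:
 h(c) = C1 + Integral(c/cos(c), c)


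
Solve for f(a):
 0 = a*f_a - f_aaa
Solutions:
 f(a) = C1 + Integral(C2*airyai(a) + C3*airybi(a), a)


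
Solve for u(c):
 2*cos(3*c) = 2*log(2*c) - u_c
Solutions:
 u(c) = C1 + 2*c*log(c) - 2*c + 2*c*log(2) - 2*sin(3*c)/3


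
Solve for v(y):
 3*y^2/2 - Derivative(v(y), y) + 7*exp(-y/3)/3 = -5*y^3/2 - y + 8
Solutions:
 v(y) = C1 + 5*y^4/8 + y^3/2 + y^2/2 - 8*y - 7*exp(-y/3)


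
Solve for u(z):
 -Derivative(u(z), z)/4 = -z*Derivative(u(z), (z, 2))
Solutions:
 u(z) = C1 + C2*z^(5/4)


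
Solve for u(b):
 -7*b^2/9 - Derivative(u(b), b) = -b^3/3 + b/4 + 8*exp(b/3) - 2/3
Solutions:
 u(b) = C1 + b^4/12 - 7*b^3/27 - b^2/8 + 2*b/3 - 24*exp(b/3)


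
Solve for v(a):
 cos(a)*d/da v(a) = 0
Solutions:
 v(a) = C1


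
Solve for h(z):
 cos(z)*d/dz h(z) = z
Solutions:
 h(z) = C1 + Integral(z/cos(z), z)


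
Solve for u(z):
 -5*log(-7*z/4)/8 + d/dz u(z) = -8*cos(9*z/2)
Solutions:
 u(z) = C1 + 5*z*log(-z)/8 - 5*z*log(2)/4 - 5*z/8 + 5*z*log(7)/8 - 16*sin(9*z/2)/9


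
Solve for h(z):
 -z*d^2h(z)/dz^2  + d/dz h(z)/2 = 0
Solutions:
 h(z) = C1 + C2*z^(3/2)


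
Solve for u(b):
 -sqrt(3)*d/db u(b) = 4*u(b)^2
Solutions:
 u(b) = 3/(C1 + 4*sqrt(3)*b)


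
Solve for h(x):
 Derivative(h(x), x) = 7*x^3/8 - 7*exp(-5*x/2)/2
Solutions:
 h(x) = C1 + 7*x^4/32 + 7*exp(-5*x/2)/5


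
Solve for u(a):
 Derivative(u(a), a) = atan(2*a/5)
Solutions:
 u(a) = C1 + a*atan(2*a/5) - 5*log(4*a^2 + 25)/4


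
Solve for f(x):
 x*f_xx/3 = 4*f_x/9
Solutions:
 f(x) = C1 + C2*x^(7/3)


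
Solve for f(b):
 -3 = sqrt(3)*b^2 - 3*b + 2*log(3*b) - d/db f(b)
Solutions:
 f(b) = C1 + sqrt(3)*b^3/3 - 3*b^2/2 + 2*b*log(b) + b + b*log(9)


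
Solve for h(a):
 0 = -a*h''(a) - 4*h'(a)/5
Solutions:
 h(a) = C1 + C2*a^(1/5)


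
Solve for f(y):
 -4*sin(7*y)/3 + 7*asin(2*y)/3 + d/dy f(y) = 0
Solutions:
 f(y) = C1 - 7*y*asin(2*y)/3 - 7*sqrt(1 - 4*y^2)/6 - 4*cos(7*y)/21


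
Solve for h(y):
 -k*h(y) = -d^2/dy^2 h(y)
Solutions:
 h(y) = C1*exp(-sqrt(k)*y) + C2*exp(sqrt(k)*y)


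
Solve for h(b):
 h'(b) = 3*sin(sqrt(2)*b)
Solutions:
 h(b) = C1 - 3*sqrt(2)*cos(sqrt(2)*b)/2


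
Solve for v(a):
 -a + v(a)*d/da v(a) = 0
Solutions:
 v(a) = -sqrt(C1 + a^2)
 v(a) = sqrt(C1 + a^2)


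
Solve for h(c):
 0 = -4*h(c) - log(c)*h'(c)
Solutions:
 h(c) = C1*exp(-4*li(c))


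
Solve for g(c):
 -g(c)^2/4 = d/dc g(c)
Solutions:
 g(c) = 4/(C1 + c)


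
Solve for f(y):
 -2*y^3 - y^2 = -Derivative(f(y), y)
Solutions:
 f(y) = C1 + y^4/2 + y^3/3


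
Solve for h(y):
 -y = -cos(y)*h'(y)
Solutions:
 h(y) = C1 + Integral(y/cos(y), y)


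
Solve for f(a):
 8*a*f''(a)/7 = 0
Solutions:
 f(a) = C1 + C2*a


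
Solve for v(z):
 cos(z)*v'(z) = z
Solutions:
 v(z) = C1 + Integral(z/cos(z), z)


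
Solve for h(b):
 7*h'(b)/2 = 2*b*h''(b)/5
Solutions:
 h(b) = C1 + C2*b^(39/4)


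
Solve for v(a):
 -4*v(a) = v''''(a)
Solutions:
 v(a) = (C1*sin(a) + C2*cos(a))*exp(-a) + (C3*sin(a) + C4*cos(a))*exp(a)


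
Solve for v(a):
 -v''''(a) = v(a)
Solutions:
 v(a) = (C1*sin(sqrt(2)*a/2) + C2*cos(sqrt(2)*a/2))*exp(-sqrt(2)*a/2) + (C3*sin(sqrt(2)*a/2) + C4*cos(sqrt(2)*a/2))*exp(sqrt(2)*a/2)


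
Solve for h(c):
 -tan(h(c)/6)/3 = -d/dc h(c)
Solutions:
 h(c) = -6*asin(C1*exp(c/18)) + 6*pi
 h(c) = 6*asin(C1*exp(c/18))


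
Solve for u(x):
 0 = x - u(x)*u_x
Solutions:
 u(x) = -sqrt(C1 + x^2)
 u(x) = sqrt(C1 + x^2)


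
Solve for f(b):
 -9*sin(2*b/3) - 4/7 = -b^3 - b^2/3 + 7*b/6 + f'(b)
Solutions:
 f(b) = C1 + b^4/4 + b^3/9 - 7*b^2/12 - 4*b/7 + 27*cos(2*b/3)/2


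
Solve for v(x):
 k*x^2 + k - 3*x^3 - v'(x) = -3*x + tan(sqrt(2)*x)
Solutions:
 v(x) = C1 + k*x^3/3 + k*x - 3*x^4/4 + 3*x^2/2 + sqrt(2)*log(cos(sqrt(2)*x))/2


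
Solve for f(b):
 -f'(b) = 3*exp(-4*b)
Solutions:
 f(b) = C1 + 3*exp(-4*b)/4


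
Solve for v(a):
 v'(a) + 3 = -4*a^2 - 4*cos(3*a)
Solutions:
 v(a) = C1 - 4*a^3/3 - 3*a - 4*sin(3*a)/3


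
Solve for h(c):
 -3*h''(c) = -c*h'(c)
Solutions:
 h(c) = C1 + C2*erfi(sqrt(6)*c/6)


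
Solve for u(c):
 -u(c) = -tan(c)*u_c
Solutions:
 u(c) = C1*sin(c)


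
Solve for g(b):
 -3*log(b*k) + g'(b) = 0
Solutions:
 g(b) = C1 + 3*b*log(b*k) - 3*b


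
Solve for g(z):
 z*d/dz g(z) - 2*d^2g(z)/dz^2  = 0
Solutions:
 g(z) = C1 + C2*erfi(z/2)


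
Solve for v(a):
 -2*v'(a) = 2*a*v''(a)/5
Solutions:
 v(a) = C1 + C2/a^4


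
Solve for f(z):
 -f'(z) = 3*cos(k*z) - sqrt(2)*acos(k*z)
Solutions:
 f(z) = C1 - 3*Piecewise((sin(k*z)/k, Ne(k, 0)), (z, True)) + sqrt(2)*Piecewise((z*acos(k*z) - sqrt(-k^2*z^2 + 1)/k, Ne(k, 0)), (pi*z/2, True))


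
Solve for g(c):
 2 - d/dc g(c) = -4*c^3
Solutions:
 g(c) = C1 + c^4 + 2*c


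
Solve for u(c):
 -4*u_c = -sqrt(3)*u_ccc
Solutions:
 u(c) = C1 + C2*exp(-2*3^(3/4)*c/3) + C3*exp(2*3^(3/4)*c/3)


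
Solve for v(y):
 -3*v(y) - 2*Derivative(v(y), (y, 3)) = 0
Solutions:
 v(y) = C3*exp(-2^(2/3)*3^(1/3)*y/2) + (C1*sin(2^(2/3)*3^(5/6)*y/4) + C2*cos(2^(2/3)*3^(5/6)*y/4))*exp(2^(2/3)*3^(1/3)*y/4)


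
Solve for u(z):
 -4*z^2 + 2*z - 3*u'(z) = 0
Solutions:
 u(z) = C1 - 4*z^3/9 + z^2/3


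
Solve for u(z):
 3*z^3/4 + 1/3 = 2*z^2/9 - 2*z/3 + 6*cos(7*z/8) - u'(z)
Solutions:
 u(z) = C1 - 3*z^4/16 + 2*z^3/27 - z^2/3 - z/3 + 48*sin(7*z/8)/7


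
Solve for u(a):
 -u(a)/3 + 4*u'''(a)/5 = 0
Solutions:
 u(a) = C3*exp(90^(1/3)*a/6) + (C1*sin(10^(1/3)*3^(1/6)*a/4) + C2*cos(10^(1/3)*3^(1/6)*a/4))*exp(-90^(1/3)*a/12)


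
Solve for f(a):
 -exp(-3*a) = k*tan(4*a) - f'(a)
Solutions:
 f(a) = C1 + k*log(tan(4*a)^2 + 1)/8 - exp(-3*a)/3


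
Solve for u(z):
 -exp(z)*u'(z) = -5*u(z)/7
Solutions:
 u(z) = C1*exp(-5*exp(-z)/7)


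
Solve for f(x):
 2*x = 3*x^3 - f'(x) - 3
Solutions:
 f(x) = C1 + 3*x^4/4 - x^2 - 3*x


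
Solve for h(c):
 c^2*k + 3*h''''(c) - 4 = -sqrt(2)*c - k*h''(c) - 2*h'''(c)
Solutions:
 h(c) = C1 + C2*c + C3*exp(c*(sqrt(1 - 3*k) - 1)/3) + C4*exp(-c*(sqrt(1 - 3*k) + 1)/3) - c^4/12 + c^3*(4 - sqrt(2))/(6*k) + c^2*(5 - 4/k + sqrt(2)/k)/k


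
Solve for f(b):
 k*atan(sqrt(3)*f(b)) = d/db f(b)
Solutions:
 Integral(1/atan(sqrt(3)*_y), (_y, f(b))) = C1 + b*k


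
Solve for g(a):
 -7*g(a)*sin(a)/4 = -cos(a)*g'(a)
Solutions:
 g(a) = C1/cos(a)^(7/4)


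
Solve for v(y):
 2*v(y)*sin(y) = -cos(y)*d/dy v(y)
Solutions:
 v(y) = C1*cos(y)^2


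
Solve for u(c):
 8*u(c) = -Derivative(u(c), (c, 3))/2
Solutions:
 u(c) = C3*exp(-2*2^(1/3)*c) + (C1*sin(2^(1/3)*sqrt(3)*c) + C2*cos(2^(1/3)*sqrt(3)*c))*exp(2^(1/3)*c)


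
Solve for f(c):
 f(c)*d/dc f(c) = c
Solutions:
 f(c) = -sqrt(C1 + c^2)
 f(c) = sqrt(C1 + c^2)


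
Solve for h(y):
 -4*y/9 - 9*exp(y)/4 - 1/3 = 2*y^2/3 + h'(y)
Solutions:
 h(y) = C1 - 2*y^3/9 - 2*y^2/9 - y/3 - 9*exp(y)/4


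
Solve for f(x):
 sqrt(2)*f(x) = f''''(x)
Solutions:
 f(x) = C1*exp(-2^(1/8)*x) + C2*exp(2^(1/8)*x) + C3*sin(2^(1/8)*x) + C4*cos(2^(1/8)*x)


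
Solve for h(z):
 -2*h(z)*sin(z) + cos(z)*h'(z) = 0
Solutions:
 h(z) = C1/cos(z)^2


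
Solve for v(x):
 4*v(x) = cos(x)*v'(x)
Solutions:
 v(x) = C1*(sin(x)^2 + 2*sin(x) + 1)/(sin(x)^2 - 2*sin(x) + 1)


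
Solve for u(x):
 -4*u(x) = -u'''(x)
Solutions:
 u(x) = C3*exp(2^(2/3)*x) + (C1*sin(2^(2/3)*sqrt(3)*x/2) + C2*cos(2^(2/3)*sqrt(3)*x/2))*exp(-2^(2/3)*x/2)


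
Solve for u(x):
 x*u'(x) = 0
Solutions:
 u(x) = C1


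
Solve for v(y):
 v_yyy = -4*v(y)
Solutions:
 v(y) = C3*exp(-2^(2/3)*y) + (C1*sin(2^(2/3)*sqrt(3)*y/2) + C2*cos(2^(2/3)*sqrt(3)*y/2))*exp(2^(2/3)*y/2)


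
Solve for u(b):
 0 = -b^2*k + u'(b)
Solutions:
 u(b) = C1 + b^3*k/3


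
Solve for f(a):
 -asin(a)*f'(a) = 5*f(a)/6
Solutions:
 f(a) = C1*exp(-5*Integral(1/asin(a), a)/6)


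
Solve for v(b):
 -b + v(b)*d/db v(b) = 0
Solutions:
 v(b) = -sqrt(C1 + b^2)
 v(b) = sqrt(C1 + b^2)


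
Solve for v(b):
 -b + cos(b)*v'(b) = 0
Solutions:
 v(b) = C1 + Integral(b/cos(b), b)


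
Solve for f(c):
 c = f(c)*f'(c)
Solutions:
 f(c) = -sqrt(C1 + c^2)
 f(c) = sqrt(C1 + c^2)


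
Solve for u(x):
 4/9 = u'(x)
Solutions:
 u(x) = C1 + 4*x/9


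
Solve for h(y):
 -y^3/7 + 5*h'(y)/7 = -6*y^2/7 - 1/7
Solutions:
 h(y) = C1 + y^4/20 - 2*y^3/5 - y/5


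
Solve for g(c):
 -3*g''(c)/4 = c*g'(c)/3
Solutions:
 g(c) = C1 + C2*erf(sqrt(2)*c/3)


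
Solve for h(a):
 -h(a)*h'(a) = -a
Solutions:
 h(a) = -sqrt(C1 + a^2)
 h(a) = sqrt(C1 + a^2)


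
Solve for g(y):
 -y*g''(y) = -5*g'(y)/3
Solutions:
 g(y) = C1 + C2*y^(8/3)


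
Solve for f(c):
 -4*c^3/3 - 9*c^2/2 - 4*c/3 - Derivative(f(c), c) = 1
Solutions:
 f(c) = C1 - c^4/3 - 3*c^3/2 - 2*c^2/3 - c


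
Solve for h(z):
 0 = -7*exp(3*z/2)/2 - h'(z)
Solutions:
 h(z) = C1 - 7*exp(3*z/2)/3


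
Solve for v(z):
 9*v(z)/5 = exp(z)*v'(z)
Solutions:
 v(z) = C1*exp(-9*exp(-z)/5)


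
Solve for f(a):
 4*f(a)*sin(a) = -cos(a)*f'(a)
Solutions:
 f(a) = C1*cos(a)^4


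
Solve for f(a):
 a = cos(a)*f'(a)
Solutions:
 f(a) = C1 + Integral(a/cos(a), a)


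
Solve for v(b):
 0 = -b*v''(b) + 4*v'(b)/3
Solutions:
 v(b) = C1 + C2*b^(7/3)


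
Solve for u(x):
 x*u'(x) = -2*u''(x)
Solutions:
 u(x) = C1 + C2*erf(x/2)


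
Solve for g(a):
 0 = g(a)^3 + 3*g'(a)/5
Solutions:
 g(a) = -sqrt(6)*sqrt(-1/(C1 - 5*a))/2
 g(a) = sqrt(6)*sqrt(-1/(C1 - 5*a))/2


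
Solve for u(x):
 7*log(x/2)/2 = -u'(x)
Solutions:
 u(x) = C1 - 7*x*log(x)/2 + 7*x*log(2)/2 + 7*x/2


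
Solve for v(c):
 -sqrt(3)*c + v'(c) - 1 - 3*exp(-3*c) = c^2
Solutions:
 v(c) = C1 + c^3/3 + sqrt(3)*c^2/2 + c - exp(-3*c)


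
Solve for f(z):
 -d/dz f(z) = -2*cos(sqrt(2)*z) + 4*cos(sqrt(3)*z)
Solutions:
 f(z) = C1 + sqrt(2)*sin(sqrt(2)*z) - 4*sqrt(3)*sin(sqrt(3)*z)/3


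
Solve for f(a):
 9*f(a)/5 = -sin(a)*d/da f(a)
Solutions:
 f(a) = C1*(cos(a) + 1)^(9/10)/(cos(a) - 1)^(9/10)


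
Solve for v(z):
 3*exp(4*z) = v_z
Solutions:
 v(z) = C1 + 3*exp(4*z)/4


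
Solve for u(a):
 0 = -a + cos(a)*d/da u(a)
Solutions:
 u(a) = C1 + Integral(a/cos(a), a)


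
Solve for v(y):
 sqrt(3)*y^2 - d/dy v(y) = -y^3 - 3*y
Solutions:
 v(y) = C1 + y^4/4 + sqrt(3)*y^3/3 + 3*y^2/2


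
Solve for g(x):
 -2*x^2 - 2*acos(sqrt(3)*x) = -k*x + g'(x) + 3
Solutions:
 g(x) = C1 + k*x^2/2 - 2*x^3/3 - 2*x*acos(sqrt(3)*x) - 3*x + 2*sqrt(3)*sqrt(1 - 3*x^2)/3


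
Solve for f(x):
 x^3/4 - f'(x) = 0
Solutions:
 f(x) = C1 + x^4/16


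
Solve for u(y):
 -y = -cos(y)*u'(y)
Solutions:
 u(y) = C1 + Integral(y/cos(y), y)


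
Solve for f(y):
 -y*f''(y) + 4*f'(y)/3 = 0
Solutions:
 f(y) = C1 + C2*y^(7/3)


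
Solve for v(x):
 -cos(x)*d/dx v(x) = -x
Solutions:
 v(x) = C1 + Integral(x/cos(x), x)


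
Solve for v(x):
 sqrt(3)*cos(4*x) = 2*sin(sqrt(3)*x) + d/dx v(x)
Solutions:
 v(x) = C1 + sqrt(3)*sin(4*x)/4 + 2*sqrt(3)*cos(sqrt(3)*x)/3


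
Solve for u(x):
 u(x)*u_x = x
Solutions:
 u(x) = -sqrt(C1 + x^2)
 u(x) = sqrt(C1 + x^2)


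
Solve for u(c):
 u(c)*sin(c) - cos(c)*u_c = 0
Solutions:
 u(c) = C1/cos(c)


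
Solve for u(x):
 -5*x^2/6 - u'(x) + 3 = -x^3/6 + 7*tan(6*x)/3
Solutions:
 u(x) = C1 + x^4/24 - 5*x^3/18 + 3*x + 7*log(cos(6*x))/18


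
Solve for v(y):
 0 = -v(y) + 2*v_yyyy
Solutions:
 v(y) = C1*exp(-2^(3/4)*y/2) + C2*exp(2^(3/4)*y/2) + C3*sin(2^(3/4)*y/2) + C4*cos(2^(3/4)*y/2)


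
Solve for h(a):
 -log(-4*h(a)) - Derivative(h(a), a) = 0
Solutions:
 Integral(1/(log(-_y) + 2*log(2)), (_y, h(a))) = C1 - a


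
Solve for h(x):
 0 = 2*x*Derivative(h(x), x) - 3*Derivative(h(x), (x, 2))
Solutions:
 h(x) = C1 + C2*erfi(sqrt(3)*x/3)


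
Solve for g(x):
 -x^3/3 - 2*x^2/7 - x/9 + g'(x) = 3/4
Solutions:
 g(x) = C1 + x^4/12 + 2*x^3/21 + x^2/18 + 3*x/4


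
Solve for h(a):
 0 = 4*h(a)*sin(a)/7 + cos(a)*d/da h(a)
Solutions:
 h(a) = C1*cos(a)^(4/7)


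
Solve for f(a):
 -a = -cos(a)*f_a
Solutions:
 f(a) = C1 + Integral(a/cos(a), a)


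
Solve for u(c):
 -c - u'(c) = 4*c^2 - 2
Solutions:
 u(c) = C1 - 4*c^3/3 - c^2/2 + 2*c


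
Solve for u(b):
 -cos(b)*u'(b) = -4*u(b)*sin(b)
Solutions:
 u(b) = C1/cos(b)^4


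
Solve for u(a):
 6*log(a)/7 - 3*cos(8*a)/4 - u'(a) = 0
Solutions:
 u(a) = C1 + 6*a*log(a)/7 - 6*a/7 - 3*sin(8*a)/32


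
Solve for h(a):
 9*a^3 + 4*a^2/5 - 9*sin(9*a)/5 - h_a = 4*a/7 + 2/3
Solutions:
 h(a) = C1 + 9*a^4/4 + 4*a^3/15 - 2*a^2/7 - 2*a/3 + cos(9*a)/5


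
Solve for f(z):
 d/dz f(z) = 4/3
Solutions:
 f(z) = C1 + 4*z/3


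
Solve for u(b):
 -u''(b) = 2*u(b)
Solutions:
 u(b) = C1*sin(sqrt(2)*b) + C2*cos(sqrt(2)*b)


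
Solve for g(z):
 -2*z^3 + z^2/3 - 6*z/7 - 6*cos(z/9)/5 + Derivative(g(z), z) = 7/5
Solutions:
 g(z) = C1 + z^4/2 - z^3/9 + 3*z^2/7 + 7*z/5 + 54*sin(z/9)/5


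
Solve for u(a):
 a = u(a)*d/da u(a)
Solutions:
 u(a) = -sqrt(C1 + a^2)
 u(a) = sqrt(C1 + a^2)


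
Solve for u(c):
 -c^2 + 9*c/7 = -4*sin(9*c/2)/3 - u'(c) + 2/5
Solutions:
 u(c) = C1 + c^3/3 - 9*c^2/14 + 2*c/5 + 8*cos(9*c/2)/27


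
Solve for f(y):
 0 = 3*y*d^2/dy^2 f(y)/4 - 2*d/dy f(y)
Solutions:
 f(y) = C1 + C2*y^(11/3)


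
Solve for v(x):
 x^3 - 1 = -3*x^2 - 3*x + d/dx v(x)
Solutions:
 v(x) = C1 + x^4/4 + x^3 + 3*x^2/2 - x


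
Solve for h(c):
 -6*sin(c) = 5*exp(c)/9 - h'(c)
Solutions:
 h(c) = C1 + 5*exp(c)/9 - 6*cos(c)


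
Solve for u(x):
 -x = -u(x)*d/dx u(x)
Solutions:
 u(x) = -sqrt(C1 + x^2)
 u(x) = sqrt(C1 + x^2)


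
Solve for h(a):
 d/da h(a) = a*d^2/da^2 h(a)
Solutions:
 h(a) = C1 + C2*a^2


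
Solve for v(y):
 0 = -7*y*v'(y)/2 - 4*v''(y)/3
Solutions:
 v(y) = C1 + C2*erf(sqrt(21)*y/4)


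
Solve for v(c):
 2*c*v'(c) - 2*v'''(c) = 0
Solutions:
 v(c) = C1 + Integral(C2*airyai(c) + C3*airybi(c), c)


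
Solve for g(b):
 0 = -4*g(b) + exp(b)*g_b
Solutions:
 g(b) = C1*exp(-4*exp(-b))


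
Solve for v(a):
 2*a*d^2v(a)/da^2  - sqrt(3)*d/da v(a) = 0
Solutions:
 v(a) = C1 + C2*a^(sqrt(3)/2 + 1)


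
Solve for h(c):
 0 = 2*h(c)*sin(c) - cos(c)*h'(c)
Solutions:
 h(c) = C1/cos(c)^2


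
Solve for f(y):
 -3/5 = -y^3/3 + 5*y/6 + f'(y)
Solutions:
 f(y) = C1 + y^4/12 - 5*y^2/12 - 3*y/5


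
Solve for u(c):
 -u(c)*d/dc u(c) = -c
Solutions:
 u(c) = -sqrt(C1 + c^2)
 u(c) = sqrt(C1 + c^2)


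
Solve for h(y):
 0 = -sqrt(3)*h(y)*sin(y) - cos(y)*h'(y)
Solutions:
 h(y) = C1*cos(y)^(sqrt(3))


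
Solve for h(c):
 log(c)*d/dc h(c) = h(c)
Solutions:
 h(c) = C1*exp(li(c))


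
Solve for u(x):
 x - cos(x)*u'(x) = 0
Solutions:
 u(x) = C1 + Integral(x/cos(x), x)


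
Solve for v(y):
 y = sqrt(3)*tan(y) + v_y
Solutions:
 v(y) = C1 + y^2/2 + sqrt(3)*log(cos(y))


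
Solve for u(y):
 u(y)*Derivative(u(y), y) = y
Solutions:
 u(y) = -sqrt(C1 + y^2)
 u(y) = sqrt(C1 + y^2)


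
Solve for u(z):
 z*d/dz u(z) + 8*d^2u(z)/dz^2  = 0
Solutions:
 u(z) = C1 + C2*erf(z/4)


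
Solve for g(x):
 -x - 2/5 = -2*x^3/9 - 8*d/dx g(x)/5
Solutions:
 g(x) = C1 - 5*x^4/144 + 5*x^2/16 + x/4


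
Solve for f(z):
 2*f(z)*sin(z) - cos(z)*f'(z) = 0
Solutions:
 f(z) = C1/cos(z)^2


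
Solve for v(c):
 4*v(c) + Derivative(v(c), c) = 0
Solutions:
 v(c) = C1*exp(-4*c)


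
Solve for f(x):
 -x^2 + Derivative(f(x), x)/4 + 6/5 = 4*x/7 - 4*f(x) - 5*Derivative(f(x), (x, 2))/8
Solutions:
 f(x) = x^2/4 + 25*x/224 + (C1*sin(sqrt(159)*x/5) + C2*cos(sqrt(159)*x/5))*exp(-x/5) - 6901/17920


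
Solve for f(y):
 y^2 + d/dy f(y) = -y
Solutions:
 f(y) = C1 - y^3/3 - y^2/2


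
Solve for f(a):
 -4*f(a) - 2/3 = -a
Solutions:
 f(a) = a/4 - 1/6


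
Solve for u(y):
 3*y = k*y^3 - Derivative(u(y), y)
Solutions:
 u(y) = C1 + k*y^4/4 - 3*y^2/2


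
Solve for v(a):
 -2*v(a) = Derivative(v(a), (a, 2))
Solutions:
 v(a) = C1*sin(sqrt(2)*a) + C2*cos(sqrt(2)*a)


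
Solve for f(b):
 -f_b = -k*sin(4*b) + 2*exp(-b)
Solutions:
 f(b) = C1 - k*cos(4*b)/4 + 2*exp(-b)


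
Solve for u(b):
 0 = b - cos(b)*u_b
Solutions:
 u(b) = C1 + Integral(b/cos(b), b)


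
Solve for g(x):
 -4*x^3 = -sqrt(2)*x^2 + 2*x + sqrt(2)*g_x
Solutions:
 g(x) = C1 - sqrt(2)*x^4/2 + x^3/3 - sqrt(2)*x^2/2


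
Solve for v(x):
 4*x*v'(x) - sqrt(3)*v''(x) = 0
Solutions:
 v(x) = C1 + C2*erfi(sqrt(2)*3^(3/4)*x/3)


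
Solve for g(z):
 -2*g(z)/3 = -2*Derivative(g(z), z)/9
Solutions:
 g(z) = C1*exp(3*z)


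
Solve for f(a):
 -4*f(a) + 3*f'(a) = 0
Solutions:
 f(a) = C1*exp(4*a/3)


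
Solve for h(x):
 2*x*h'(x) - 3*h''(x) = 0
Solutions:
 h(x) = C1 + C2*erfi(sqrt(3)*x/3)


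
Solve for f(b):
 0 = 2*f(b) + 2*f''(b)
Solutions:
 f(b) = C1*sin(b) + C2*cos(b)


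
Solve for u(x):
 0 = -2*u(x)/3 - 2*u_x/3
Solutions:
 u(x) = C1*exp(-x)


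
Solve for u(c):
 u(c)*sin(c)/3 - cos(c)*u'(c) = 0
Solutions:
 u(c) = C1/cos(c)^(1/3)


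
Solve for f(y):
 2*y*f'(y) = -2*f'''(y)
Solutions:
 f(y) = C1 + Integral(C2*airyai(-y) + C3*airybi(-y), y)


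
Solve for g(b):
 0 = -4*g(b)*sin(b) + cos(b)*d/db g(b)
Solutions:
 g(b) = C1/cos(b)^4


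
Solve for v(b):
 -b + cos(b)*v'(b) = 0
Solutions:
 v(b) = C1 + Integral(b/cos(b), b)


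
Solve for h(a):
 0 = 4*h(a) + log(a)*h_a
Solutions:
 h(a) = C1*exp(-4*li(a))


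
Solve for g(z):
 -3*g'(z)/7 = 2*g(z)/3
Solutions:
 g(z) = C1*exp(-14*z/9)


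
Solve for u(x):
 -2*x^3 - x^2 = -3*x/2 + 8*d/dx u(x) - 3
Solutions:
 u(x) = C1 - x^4/16 - x^3/24 + 3*x^2/32 + 3*x/8


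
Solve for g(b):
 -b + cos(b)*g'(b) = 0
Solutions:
 g(b) = C1 + Integral(b/cos(b), b)


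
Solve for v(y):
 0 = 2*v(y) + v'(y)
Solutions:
 v(y) = C1*exp(-2*y)


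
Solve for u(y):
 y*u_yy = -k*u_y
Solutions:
 u(y) = C1 + y^(1 - re(k))*(C2*sin(log(y)*Abs(im(k))) + C3*cos(log(y)*im(k)))


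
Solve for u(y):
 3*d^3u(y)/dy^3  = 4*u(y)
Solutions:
 u(y) = C3*exp(6^(2/3)*y/3) + (C1*sin(2^(2/3)*3^(1/6)*y/2) + C2*cos(2^(2/3)*3^(1/6)*y/2))*exp(-6^(2/3)*y/6)


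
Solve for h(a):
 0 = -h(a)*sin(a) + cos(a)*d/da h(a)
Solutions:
 h(a) = C1/cos(a)


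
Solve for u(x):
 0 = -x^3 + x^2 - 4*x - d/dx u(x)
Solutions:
 u(x) = C1 - x^4/4 + x^3/3 - 2*x^2


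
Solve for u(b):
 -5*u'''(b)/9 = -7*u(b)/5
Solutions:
 u(b) = C3*exp(315^(1/3)*b/5) + (C1*sin(3*3^(1/6)*35^(1/3)*b/10) + C2*cos(3*3^(1/6)*35^(1/3)*b/10))*exp(-315^(1/3)*b/10)


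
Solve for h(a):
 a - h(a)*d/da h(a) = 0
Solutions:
 h(a) = -sqrt(C1 + a^2)
 h(a) = sqrt(C1 + a^2)


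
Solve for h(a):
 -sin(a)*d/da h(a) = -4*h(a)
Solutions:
 h(a) = C1*(cos(a)^2 - 2*cos(a) + 1)/(cos(a)^2 + 2*cos(a) + 1)


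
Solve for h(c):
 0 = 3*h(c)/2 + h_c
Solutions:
 h(c) = C1*exp(-3*c/2)


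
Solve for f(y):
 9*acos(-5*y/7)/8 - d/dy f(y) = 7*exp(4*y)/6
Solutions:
 f(y) = C1 + 9*y*acos(-5*y/7)/8 + 9*sqrt(49 - 25*y^2)/40 - 7*exp(4*y)/24


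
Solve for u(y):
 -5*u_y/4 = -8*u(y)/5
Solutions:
 u(y) = C1*exp(32*y/25)


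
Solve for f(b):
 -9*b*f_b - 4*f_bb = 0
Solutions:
 f(b) = C1 + C2*erf(3*sqrt(2)*b/4)


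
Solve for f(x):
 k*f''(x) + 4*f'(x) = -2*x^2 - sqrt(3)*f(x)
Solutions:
 f(x) = C1*exp(x*(sqrt(-sqrt(3)*k + 4) - 2)/k) + C2*exp(-x*(sqrt(-sqrt(3)*k + 4) + 2)/k) + 4*k/3 - 2*sqrt(3)*x^2/3 + 16*x/3 - 64*sqrt(3)/9


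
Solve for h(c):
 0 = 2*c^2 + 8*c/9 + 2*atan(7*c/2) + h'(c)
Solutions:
 h(c) = C1 - 2*c^3/3 - 4*c^2/9 - 2*c*atan(7*c/2) + 2*log(49*c^2 + 4)/7


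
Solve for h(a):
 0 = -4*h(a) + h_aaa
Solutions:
 h(a) = C3*exp(2^(2/3)*a) + (C1*sin(2^(2/3)*sqrt(3)*a/2) + C2*cos(2^(2/3)*sqrt(3)*a/2))*exp(-2^(2/3)*a/2)


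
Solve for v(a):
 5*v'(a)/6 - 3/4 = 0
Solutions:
 v(a) = C1 + 9*a/10


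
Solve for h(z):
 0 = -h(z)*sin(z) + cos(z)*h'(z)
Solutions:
 h(z) = C1/cos(z)
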